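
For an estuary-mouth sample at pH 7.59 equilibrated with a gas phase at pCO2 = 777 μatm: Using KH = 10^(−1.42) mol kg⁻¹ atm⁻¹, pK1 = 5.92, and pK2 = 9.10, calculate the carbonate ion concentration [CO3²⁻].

[CO2*] = KH · pCO2 = 10^(−1.42) × 777×10^-6 = 2.954×10^-5 mol/kg
α₀ = 1/(1 + K1/[H⁺] + K1K2/[H⁺]²) = 1/(1 + 10^+1.67 + 10^+0.16) = 0.02032
DIC = [CO2*]/α₀ = 2.954×10^-5 / 0.02032 = 1.454 mmol/kg
[CO3²⁻] = α₂·DIC; α₂ = 0.02937, so [CO3²⁻] = 0.02937 × 1.454 = 0.0427 mmol/kg

[CO3²⁻] = 0.0427 mmol/kg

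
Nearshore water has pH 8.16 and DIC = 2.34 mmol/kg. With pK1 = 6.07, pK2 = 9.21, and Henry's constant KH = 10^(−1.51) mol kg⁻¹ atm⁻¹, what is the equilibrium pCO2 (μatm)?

pCO2 = 561 μatm

α₀ = 1 / (1 + K1/[H⁺] + K1K2/[H⁺]²) = 1 / (1 + 10^+2.09 + 10^+1.04)
   = 1 / (1 + 123.03 + 10.965) = 1/134.99 = 0.007408
[CO2*] = α₀ × DIC = 0.007408 × 2.34 = 0.01733 mmol/kg = 17.33 μmol/kg
pCO2 = [CO2*]/KH = 1.733×10^-5 / 3.090×10^-2 = 561 μatm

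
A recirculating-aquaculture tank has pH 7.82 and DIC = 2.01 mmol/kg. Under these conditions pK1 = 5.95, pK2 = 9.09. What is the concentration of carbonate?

[CO3²⁻] = 0.101 mmol/kg

α₂ = 1 / (1 + [H⁺]/K2 + [H⁺]²/(K1K2)) = 1 / (1 + 10^+1.27 + 10^-0.60)
   = 1 / (1 + 18.621 + 0.25119) = 1/19.872 = 0.05032
[CO3²⁻] = α₂ × DIC = 0.05032 × 2.01 = 0.101 mmol/kg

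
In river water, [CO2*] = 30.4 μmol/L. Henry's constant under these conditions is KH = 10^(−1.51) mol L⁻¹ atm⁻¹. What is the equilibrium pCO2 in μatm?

KH = 10^(−1.51) = 3.090×10^-2 mol L⁻¹ atm⁻¹
pCO2 = [CO2*]/KH = 30.4×10^-6 / 3.090×10^-2 = 9.84×10^-4 atm = 984 μatm

pCO2 = 984 μatm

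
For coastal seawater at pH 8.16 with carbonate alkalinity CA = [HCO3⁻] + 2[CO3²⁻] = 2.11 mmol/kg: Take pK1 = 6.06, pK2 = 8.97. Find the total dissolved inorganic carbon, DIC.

CA = [HCO3⁻] + 2[CO3²⁻] = (α₁ + 2α₂)·DIC
At pH 8.16: [H⁺]/K1 = 10^-2.10 = 0.0079433, K2/[H⁺] = 10^-0.81 = 0.15488
α₁ = 1/(1 + 0.0079433 + 0.15488) = 1/1.1628 = 0.8600; α₂ = α₁·K2/[H⁺] = 0.1332
α₁ + 2α₂ = 1.1264
DIC = CA / (α₁ + 2α₂) = 2.11 / 1.1264 = 1.87 mmol/kg

DIC = 1.87 mmol/kg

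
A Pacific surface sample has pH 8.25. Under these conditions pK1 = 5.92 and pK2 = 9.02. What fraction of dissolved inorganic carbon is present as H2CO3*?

α₀ = 1 / (1 + K1/[H⁺] + K1K2/[H⁺]²) = 1 / (1 + 10^+2.33 + 10^+1.56)
   = 1 / (1 + 213.80 + 36.308) = 1/251.10 = 0.003982

α₀ = 0.00398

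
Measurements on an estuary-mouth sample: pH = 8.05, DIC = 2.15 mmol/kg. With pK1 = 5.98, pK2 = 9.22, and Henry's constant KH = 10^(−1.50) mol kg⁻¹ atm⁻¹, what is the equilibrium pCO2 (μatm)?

α₀ = 1 / (1 + K1/[H⁺] + K1K2/[H⁺]²) = 1 / (1 + 10^+2.07 + 10^+0.90)
   = 1 / (1 + 117.49 + 7.9433) = 1/126.43 = 0.007909
[CO2*] = α₀ × DIC = 0.007909 × 2.15 = 0.01701 mmol/kg = 17.01 μmol/kg
pCO2 = [CO2*]/KH = 1.701×10^-5 / 3.162×10^-2 = 538 μatm

pCO2 = 538 μatm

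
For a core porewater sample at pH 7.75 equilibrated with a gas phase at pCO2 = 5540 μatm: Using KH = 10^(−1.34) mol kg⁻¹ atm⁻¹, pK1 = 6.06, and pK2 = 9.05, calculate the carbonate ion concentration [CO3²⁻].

[CO2*] = KH · pCO2 = 10^(−1.34) × 5540×10^-6 = 2.532×10^-4 mol/kg
α₀ = 1/(1 + K1/[H⁺] + K1K2/[H⁺]²) = 1/(1 + 10^+1.69 + 10^+0.39) = 0.01907
DIC = [CO2*]/α₀ = 2.532×10^-4 / 0.01907 = 13.28 mmol/kg
[CO3²⁻] = α₂·DIC; α₂ = 0.04682, so [CO3²⁻] = 0.04682 × 13.28 = 0.622 mmol/kg

[CO3²⁻] = 0.622 mmol/kg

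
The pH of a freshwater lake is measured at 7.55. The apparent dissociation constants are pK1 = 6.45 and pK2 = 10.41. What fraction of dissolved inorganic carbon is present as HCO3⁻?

α₁ = 1 / (1 + [H⁺]/K1 + K2/[H⁺]) = 1 / (1 + 10^-1.10 + 10^-2.86)
   = 1 / (1 + 0.079433 + 0.0013804) = 1/1.0808 = 0.9252

α₁ = 0.925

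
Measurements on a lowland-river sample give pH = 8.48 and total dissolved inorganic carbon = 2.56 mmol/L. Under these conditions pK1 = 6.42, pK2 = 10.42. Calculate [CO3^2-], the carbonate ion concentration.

α₂ = 1 / (1 + [H⁺]/K2 + [H⁺]²/(K1K2)) = 1 / (1 + 10^+1.94 + 10^-0.12)
   = 1 / (1 + 87.096 + 0.75858) = 1/88.855 = 0.01125
[CO3²⁻] = α₂ × DIC = 0.01125 × 2.56 = 0.0288 mmol/L

[CO3²⁻] = 0.0288 mmol/L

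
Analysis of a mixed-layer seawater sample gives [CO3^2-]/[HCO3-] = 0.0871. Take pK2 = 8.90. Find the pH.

pH = 7.84

From K2 = [H⁺][CO3^2-]/[HCO3-]:  pH = pK2 + log₁₀([CO3^2-]/[HCO3-])
log₁₀(0.0871) = -1.060
pH = 8.90 + (-1.060) = 7.84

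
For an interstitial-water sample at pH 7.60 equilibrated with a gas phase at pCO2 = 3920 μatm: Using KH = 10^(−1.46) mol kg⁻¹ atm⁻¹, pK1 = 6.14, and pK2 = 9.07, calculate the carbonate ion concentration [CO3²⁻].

[CO2*] = KH · pCO2 = 10^(−1.46) × 3920×10^-6 = 1.359×10^-4 mol/kg
α₀ = 1/(1 + K1/[H⁺] + K1K2/[H⁺]²) = 1/(1 + 10^+1.46 + 10^-0.01) = 0.03245
DIC = [CO2*]/α₀ = 1.359×10^-4 / 0.03245 = 4.189 mmol/kg
[CO3²⁻] = α₂·DIC; α₂ = 0.03171, so [CO3²⁻] = 0.03171 × 4.189 = 0.133 mmol/kg

[CO3²⁻] = 0.133 mmol/kg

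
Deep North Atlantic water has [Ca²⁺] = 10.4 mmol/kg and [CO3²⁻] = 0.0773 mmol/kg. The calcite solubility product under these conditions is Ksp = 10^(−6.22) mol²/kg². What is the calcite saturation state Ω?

Ksp = 10^(−6.22) = 6.026×10^-7
Ω = [Ca²⁺][CO3²⁻]/Ksp = (10.4×10^-3)(0.0773×10^-3) / 6.026×10^-7 = 1.33

Ω = 1.33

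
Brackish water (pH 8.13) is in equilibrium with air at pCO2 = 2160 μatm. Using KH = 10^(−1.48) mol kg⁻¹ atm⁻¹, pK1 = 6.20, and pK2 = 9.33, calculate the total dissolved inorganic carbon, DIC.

DIC = 6.54 mmol/kg

[CO2*] = KH · pCO2 = 10^(−1.48) × 2160×10^-6 = 7.152×10^-5 mol/kg
α₀ = 1/(1 + K1/[H⁺] + K1K2/[H⁺]²) = 1/(1 + 10^+1.93 + 10^+0.73) = 0.01093
DIC = [CO2*]/α₀ = 7.152×10^-5 / 0.01093 = 6.54 mmol/kg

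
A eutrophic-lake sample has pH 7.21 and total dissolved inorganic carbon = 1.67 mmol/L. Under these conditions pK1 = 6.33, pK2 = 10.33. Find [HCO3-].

α₁ = 1 / (1 + [H⁺]/K1 + K2/[H⁺]) = 1 / (1 + 10^-0.88 + 10^-3.12)
   = 1 / (1 + 0.13183 + 0.00075858) = 1/1.1326 = 0.8829
[HCO3⁻] = α₁ × DIC = 0.8829 × 1.67 = 1.47 mmol/L

[HCO3⁻] = 1.47 mmol/L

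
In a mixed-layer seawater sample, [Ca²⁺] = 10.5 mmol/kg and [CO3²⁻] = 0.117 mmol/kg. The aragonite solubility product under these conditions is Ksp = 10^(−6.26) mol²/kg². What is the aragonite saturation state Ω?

Ω = 2.24

Ksp = 10^(−6.26) = 5.495×10^-7
Ω = [Ca²⁺][CO3²⁻]/Ksp = (10.5×10^-3)(0.117×10^-3) / 5.495×10^-7 = 2.24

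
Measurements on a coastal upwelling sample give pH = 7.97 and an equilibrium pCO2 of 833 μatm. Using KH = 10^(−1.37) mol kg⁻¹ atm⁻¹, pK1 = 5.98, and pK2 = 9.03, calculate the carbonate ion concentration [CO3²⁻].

[CO2*] = KH · pCO2 = 10^(−1.37) × 833×10^-6 = 3.553×10^-5 mol/kg
α₀ = 1/(1 + K1/[H⁺] + K1K2/[H⁺]²) = 1/(1 + 10^+1.99 + 10^+0.93) = 0.009325
DIC = [CO2*]/α₀ = 3.553×10^-5 / 0.009325 = 3.811 mmol/kg
[CO3²⁻] = α₂·DIC; α₂ = 0.07937, so [CO3²⁻] = 0.07937 × 3.811 = 0.302 mmol/kg

[CO3²⁻] = 0.302 mmol/kg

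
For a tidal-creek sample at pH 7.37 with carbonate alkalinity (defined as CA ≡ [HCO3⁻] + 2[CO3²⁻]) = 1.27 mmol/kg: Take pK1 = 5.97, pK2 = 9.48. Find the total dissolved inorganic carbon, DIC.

DIC = 1.31 mmol/kg

CA = [HCO3⁻] + 2[CO3²⁻] = (α₁ + 2α₂)·DIC
At pH 7.37: [H⁺]/K1 = 10^-1.40 = 0.039811, K2/[H⁺] = 10^-2.11 = 0.0077625
α₁ = 1/(1 + 0.039811 + 0.0077625) = 1/1.0476 = 0.9546; α₂ = α₁·K2/[H⁺] = 0.007410
α₁ + 2α₂ = 0.9694
DIC = CA / (α₁ + 2α₂) = 1.27 / 0.9694 = 1.31 mmol/kg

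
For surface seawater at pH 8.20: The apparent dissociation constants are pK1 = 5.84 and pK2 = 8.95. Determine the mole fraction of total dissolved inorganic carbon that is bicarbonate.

α₁ = 0.846

α₁ = 1 / (1 + [H⁺]/K1 + K2/[H⁺]) = 1 / (1 + 10^-2.36 + 10^-0.75)
   = 1 / (1 + 0.0043652 + 0.17783) = 1/1.1822 = 0.8459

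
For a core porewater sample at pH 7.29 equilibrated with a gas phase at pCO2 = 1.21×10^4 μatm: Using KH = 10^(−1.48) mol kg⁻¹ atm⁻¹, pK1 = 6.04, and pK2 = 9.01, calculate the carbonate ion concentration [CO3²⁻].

[CO2*] = KH · pCO2 = 10^(−1.48) × 1.21×10^4×10^-6 = 4.007×10^-4 mol/kg
α₀ = 1/(1 + K1/[H⁺] + K1K2/[H⁺]²) = 1/(1 + 10^+1.25 + 10^-0.47) = 0.05230
DIC = [CO2*]/α₀ = 4.007×10^-4 / 0.05230 = 7.661 mmol/kg
[CO3²⁻] = α₂·DIC; α₂ = 0.01772, so [CO3²⁻] = 0.01772 × 7.661 = 0.136 mmol/kg

[CO3²⁻] = 0.136 mmol/kg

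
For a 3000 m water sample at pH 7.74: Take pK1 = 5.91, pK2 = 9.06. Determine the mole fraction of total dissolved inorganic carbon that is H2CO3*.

α₀ = 0.0139

α₀ = 1 / (1 + K1/[H⁺] + K1K2/[H⁺]²) = 1 / (1 + 10^+1.83 + 10^+0.51)
   = 1 / (1 + 67.608 + 3.2359) = 1/71.844 = 0.01392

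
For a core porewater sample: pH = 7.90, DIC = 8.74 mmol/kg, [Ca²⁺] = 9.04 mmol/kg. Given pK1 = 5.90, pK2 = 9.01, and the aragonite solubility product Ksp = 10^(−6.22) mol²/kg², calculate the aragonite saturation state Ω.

α₂ = 1 / (1 + [H⁺]/K2 + [H⁺]²/(K1K2)) = 1 / (1 + 10^+1.11 + 10^-0.89)
   = 1 / (1 + 12.882 + 0.12882) = 1/14.011 = 0.07137
[CO3²⁻] = α₂ × DIC = 0.07137 × 8.74 = 0.6238 mmol/kg
Ksp = 10^(−6.22) = 6.026×10^-7
Ω = [Ca²⁺][CO3²⁻]/Ksp = (9.04×10^-3)(6.238×10^-4) / 6.026×10^-7 = 9.36

Ω = 9.36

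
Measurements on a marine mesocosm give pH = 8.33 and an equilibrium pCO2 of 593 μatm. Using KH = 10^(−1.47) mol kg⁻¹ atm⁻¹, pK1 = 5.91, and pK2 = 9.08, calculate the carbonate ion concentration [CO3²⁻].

[CO3²⁻] = 0.940 mmol/kg

[CO2*] = KH · pCO2 = 10^(−1.47) × 593×10^-6 = 2.009×10^-5 mol/kg
α₀ = 1/(1 + K1/[H⁺] + K1K2/[H⁺]²) = 1/(1 + 10^+2.42 + 10^+1.67) = 0.003217
DIC = [CO2*]/α₀ = 2.009×10^-5 / 0.003217 = 6.245 mmol/kg
[CO3²⁻] = α₂·DIC; α₂ = 0.1505, so [CO3²⁻] = 0.1505 × 6.245 = 0.940 mmol/kg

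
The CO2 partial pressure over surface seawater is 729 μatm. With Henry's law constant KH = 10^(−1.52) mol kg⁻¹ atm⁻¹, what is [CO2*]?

KH = 10^(−1.52) = 3.020×10^-2 mol kg⁻¹ atm⁻¹
[CO2*] = KH · pCO2 = 3.020×10^-2 × 729×10^-6 atm = 2.20×10^-5 mol/kg

[CO2*] = 22.0 μmol/kg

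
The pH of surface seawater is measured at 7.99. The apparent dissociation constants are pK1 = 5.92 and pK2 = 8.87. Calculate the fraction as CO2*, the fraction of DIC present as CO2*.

α₀ = 1 / (1 + K1/[H⁺] + K1K2/[H⁺]²) = 1 / (1 + 10^+2.07 + 10^+1.19)
   = 1 / (1 + 117.49 + 15.488) = 1/133.98 = 0.007464

α₀ = 0.00746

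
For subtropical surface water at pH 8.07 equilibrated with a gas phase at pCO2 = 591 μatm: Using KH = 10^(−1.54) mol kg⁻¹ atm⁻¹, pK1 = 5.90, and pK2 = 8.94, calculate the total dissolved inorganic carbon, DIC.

[CO2*] = KH · pCO2 = 10^(−1.54) × 591×10^-6 = 1.704×10^-5 mol/kg
α₀ = 1/(1 + K1/[H⁺] + K1K2/[H⁺]²) = 1/(1 + 10^+2.17 + 10^+1.30) = 0.005922
DIC = [CO2*]/α₀ = 1.704×10^-5 / 0.005922 = 2.88 mmol/kg

DIC = 2.88 mmol/kg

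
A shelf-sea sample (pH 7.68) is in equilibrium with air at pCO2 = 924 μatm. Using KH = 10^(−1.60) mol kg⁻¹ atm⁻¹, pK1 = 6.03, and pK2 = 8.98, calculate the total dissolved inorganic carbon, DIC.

[CO2*] = KH · pCO2 = 10^(−1.60) × 924×10^-6 = 2.321×10^-5 mol/kg
α₀ = 1/(1 + K1/[H⁺] + K1K2/[H⁺]²) = 1/(1 + 10^+1.65 + 10^+0.35) = 0.02087
DIC = [CO2*]/α₀ = 2.321×10^-5 / 0.02087 = 1.11 mmol/kg

DIC = 1.11 mmol/kg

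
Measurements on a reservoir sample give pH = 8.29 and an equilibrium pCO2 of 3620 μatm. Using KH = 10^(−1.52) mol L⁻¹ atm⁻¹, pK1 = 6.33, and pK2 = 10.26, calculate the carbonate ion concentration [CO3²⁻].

[CO2*] = KH · pCO2 = 10^(−1.52) × 3620×10^-6 = 1.093×10^-4 mol/L
α₀ = 1/(1 + K1/[H⁺] + K1K2/[H⁺]²) = 1/(1 + 10^+1.96 + 10^-0.01) = 0.01073
DIC = [CO2*]/α₀ = 1.093×10^-4 / 0.01073 = 10.19 mmol/L
[CO3²⁻] = α₂·DIC; α₂ = 0.01049, so [CO3²⁻] = 0.01049 × 10.19 = 0.107 mmol/L

[CO3²⁻] = 0.107 mmol/L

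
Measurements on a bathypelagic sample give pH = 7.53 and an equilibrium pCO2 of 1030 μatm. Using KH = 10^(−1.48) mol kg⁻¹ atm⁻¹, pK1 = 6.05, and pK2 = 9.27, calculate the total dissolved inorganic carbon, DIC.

DIC = 1.08 mmol/kg

[CO2*] = KH · pCO2 = 10^(−1.48) × 1030×10^-6 = 3.411×10^-5 mol/kg
α₀ = 1/(1 + K1/[H⁺] + K1K2/[H⁺]²) = 1/(1 + 10^+1.48 + 10^-0.26) = 0.03150
DIC = [CO2*]/α₀ = 3.411×10^-5 / 0.03150 = 1.08 mmol/kg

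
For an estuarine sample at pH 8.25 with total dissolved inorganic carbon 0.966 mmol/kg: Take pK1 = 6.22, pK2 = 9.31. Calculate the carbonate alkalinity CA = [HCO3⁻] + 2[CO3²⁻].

CA = 1.03 mmol/kg

CA = [HCO3⁻] + 2[CO3²⁻] = (α₁ + 2α₂)·DIC
At pH 8.25: [H⁺]/K1 = 10^-2.03 = 0.0093325, K2/[H⁺] = 10^-1.06 = 0.087096
α₁ = 1/(1 + 0.0093325 + 0.087096) = 1/1.0964 = 0.9121; α₂ = α₁·K2/[H⁺] = 0.07944
α₁ + 2α₂ = 1.0709
CA = 1.0709 × 0.966 = 1.03 mmol/kg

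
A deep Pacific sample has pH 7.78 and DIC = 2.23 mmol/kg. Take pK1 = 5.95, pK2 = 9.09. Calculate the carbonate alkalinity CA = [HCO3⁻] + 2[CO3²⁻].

CA = 2.30 mmol/kg

CA = [HCO3⁻] + 2[CO3²⁻] = (α₁ + 2α₂)·DIC
At pH 7.78: [H⁺]/K1 = 10^-1.83 = 0.014791, K2/[H⁺] = 10^-1.31 = 0.048978
α₁ = 1/(1 + 0.014791 + 0.048978) = 1/1.0638 = 0.9401; α₂ = α₁·K2/[H⁺] = 0.04604
α₁ + 2α₂ = 1.0321
CA = 1.0321 × 2.23 = 2.30 mmol/kg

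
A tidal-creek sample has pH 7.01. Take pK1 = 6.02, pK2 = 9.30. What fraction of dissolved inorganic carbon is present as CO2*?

α₀ = 0.0924

α₀ = 1 / (1 + K1/[H⁺] + K1K2/[H⁺]²) = 1 / (1 + 10^+0.99 + 10^-1.30)
   = 1 / (1 + 9.7724 + 0.050119) = 1/10.822 = 0.09240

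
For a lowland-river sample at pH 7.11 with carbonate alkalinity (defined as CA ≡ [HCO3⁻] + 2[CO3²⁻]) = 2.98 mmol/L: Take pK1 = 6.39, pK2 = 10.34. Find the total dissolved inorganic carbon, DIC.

DIC = 3.55 mmol/L

CA = [HCO3⁻] + 2[CO3²⁻] = (α₁ + 2α₂)·DIC
At pH 7.11: [H⁺]/K1 = 10^-0.72 = 0.19055, K2/[H⁺] = 10^-3.23 = 0.00058884
α₁ = 1/(1 + 0.19055 + 0.00058884) = 1/1.1911 = 0.8395; α₂ = α₁·K2/[H⁺] = 0.0004944
α₁ + 2α₂ = 0.8405
DIC = CA / (α₁ + 2α₂) = 2.98 / 0.8405 = 3.55 mmol/L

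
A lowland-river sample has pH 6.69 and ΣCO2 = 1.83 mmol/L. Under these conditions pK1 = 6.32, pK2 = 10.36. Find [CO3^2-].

α₂ = 1 / (1 + [H⁺]/K2 + [H⁺]²/(K1K2)) = 1 / (1 + 10^+3.67 + 10^+3.30)
   = 1 / (1 + 4677.4 + 1995.3) = 1/6673.6 = 0.0001498
[CO3²⁻] = α₂ × DIC = 0.0001498 × 1.83 = 0.000274 mmol/L = 0.274 μmol/L

[CO3²⁻] = 0.274 μmol/L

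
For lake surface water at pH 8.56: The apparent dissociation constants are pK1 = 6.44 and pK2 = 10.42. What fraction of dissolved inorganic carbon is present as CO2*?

α₀ = 0.00743

α₀ = 1 / (1 + K1/[H⁺] + K1K2/[H⁺]²) = 1 / (1 + 10^+2.12 + 10^+0.26)
   = 1 / (1 + 131.83 + 1.8197) = 1/134.65 = 0.007427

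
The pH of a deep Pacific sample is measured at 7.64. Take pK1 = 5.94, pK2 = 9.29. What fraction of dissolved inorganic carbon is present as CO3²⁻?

α₂ = 1 / (1 + [H⁺]/K2 + [H⁺]²/(K1K2)) = 1 / (1 + 10^+1.65 + 10^-0.05)
   = 1 / (1 + 44.668 + 0.89125) = 1/46.560 = 0.02148

α₂ = 0.0215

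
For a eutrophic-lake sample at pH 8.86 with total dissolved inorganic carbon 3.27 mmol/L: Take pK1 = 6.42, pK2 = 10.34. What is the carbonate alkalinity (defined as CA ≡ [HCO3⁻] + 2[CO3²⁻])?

CA = [HCO3⁻] + 2[CO3²⁻] = (α₁ + 2α₂)·DIC
At pH 8.86: [H⁺]/K1 = 10^-2.44 = 0.0036308, K2/[H⁺] = 10^-1.48 = 0.033113
α₁ = 1/(1 + 0.0036308 + 0.033113) = 1/1.0367 = 0.9646; α₂ = α₁·K2/[H⁺] = 0.03194
α₁ + 2α₂ = 1.0284
CA = 1.0284 × 3.27 = 3.36 mmol/L

CA = 3.36 mmol/L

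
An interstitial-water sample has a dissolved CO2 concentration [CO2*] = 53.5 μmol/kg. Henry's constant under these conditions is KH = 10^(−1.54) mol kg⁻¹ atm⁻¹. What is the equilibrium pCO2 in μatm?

KH = 10^(−1.54) = 2.884×10^-2 mol kg⁻¹ atm⁻¹
pCO2 = [CO2*]/KH = 53.5×10^-6 / 2.884×10^-2 = 1.86×10^-3 atm = 1860 μatm

pCO2 = 1860 μatm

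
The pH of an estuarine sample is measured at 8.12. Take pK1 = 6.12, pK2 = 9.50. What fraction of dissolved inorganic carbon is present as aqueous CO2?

α₀ = 1 / (1 + K1/[H⁺] + K1K2/[H⁺]²) = 1 / (1 + 10^+2.00 + 10^+0.62)
   = 1 / (1 + 100.00 + 4.1687) = 1/105.17 = 0.009509

α₀ = 0.00951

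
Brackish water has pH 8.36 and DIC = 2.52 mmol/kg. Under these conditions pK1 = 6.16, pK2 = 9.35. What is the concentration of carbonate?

α₂ = 1 / (1 + [H⁺]/K2 + [H⁺]²/(K1K2)) = 1 / (1 + 10^+0.99 + 10^-1.21)
   = 1 / (1 + 9.7724 + 0.061660) = 1/10.834 = 0.09230
[CO3²⁻] = α₂ × DIC = 0.09230 × 2.52 = 0.233 mmol/kg

[CO3²⁻] = 0.233 mmol/kg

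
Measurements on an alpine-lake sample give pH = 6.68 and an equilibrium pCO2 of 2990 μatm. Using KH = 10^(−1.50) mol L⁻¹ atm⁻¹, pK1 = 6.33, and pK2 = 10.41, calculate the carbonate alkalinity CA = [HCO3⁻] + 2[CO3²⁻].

CA = 0.212 mmol/L

[CO2*] = KH · pCO2 = 10^(−1.50) × 2990×10^-6 = 9.455×10^-5 mol/L
α₀ = 1/(1 + K1/[H⁺] + K1K2/[H⁺]²) = 1/(1 + 10^+0.35 + 10^-3.38) = 0.3087
DIC = [CO2*]/α₀ = 9.455×10^-5 / 0.3087 = 0.3063 mmol/L
CA = (α₁ + 2α₂)·DIC = (0.6911 + 2×0.0001287) × 0.3063 = 0.212 mmol/L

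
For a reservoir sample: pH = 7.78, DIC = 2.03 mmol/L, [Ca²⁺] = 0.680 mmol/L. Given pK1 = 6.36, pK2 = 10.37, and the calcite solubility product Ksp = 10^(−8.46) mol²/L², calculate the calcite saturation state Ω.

α₂ = 1 / (1 + [H⁺]/K2 + [H⁺]²/(K1K2)) = 1 / (1 + 10^+2.59 + 10^+1.17)
   = 1 / (1 + 389.05 + 14.791) = 1/404.84 = 0.002470
[CO3²⁻] = α₂ × DIC = 0.002470 × 2.03 = 0.005014 mmol/L = 5.014 μmol/L
Ksp = 10^(−8.46) = 3.467×10^-9
Ω = [Ca²⁺][CO3²⁻]/Ksp = (0.680×10^-3)(5.014×10^-6) / 3.467×10^-9 = 0.983

Ω = 0.983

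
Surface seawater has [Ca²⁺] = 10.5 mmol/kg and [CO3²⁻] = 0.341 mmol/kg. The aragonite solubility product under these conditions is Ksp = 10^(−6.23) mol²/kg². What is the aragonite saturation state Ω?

Ksp = 10^(−6.23) = 5.888×10^-7
Ω = [Ca²⁺][CO3²⁻]/Ksp = (10.5×10^-3)(0.341×10^-3) / 5.888×10^-7 = 6.08

Ω = 6.08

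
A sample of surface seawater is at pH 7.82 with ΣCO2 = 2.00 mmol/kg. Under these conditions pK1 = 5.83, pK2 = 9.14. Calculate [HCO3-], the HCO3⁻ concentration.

[HCO3⁻] = 1.89 mmol/kg

α₁ = 1 / (1 + [H⁺]/K1 + K2/[H⁺]) = 1 / (1 + 10^-1.99 + 10^-1.32)
   = 1 / (1 + 0.010233 + 0.047863) = 1/1.0581 = 0.9451
[HCO3⁻] = α₁ × DIC = 0.9451 × 2.00 = 1.89 mmol/kg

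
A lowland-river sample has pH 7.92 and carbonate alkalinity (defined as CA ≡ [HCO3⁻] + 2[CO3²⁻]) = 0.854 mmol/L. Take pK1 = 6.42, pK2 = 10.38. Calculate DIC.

CA = [HCO3⁻] + 2[CO3²⁻] = (α₁ + 2α₂)·DIC
At pH 7.92: [H⁺]/K1 = 10^-1.50 = 0.031623, K2/[H⁺] = 10^-2.46 = 0.0034674
α₁ = 1/(1 + 0.031623 + 0.0034674) = 1/1.0351 = 0.9661; α₂ = α₁·K2/[H⁺] = 0.003350
α₁ + 2α₂ = 0.9728
DIC = CA / (α₁ + 2α₂) = 0.854 / 0.9728 = 0.878 mmol/L

DIC = 0.878 mmol/L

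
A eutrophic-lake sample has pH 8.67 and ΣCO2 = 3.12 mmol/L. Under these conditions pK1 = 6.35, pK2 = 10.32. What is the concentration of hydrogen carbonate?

α₁ = 1 / (1 + [H⁺]/K1 + K2/[H⁺]) = 1 / (1 + 10^-2.32 + 10^-1.65)
   = 1 / (1 + 0.0047863 + 0.022387) = 1/1.0272 = 0.9735
[HCO3⁻] = α₁ × DIC = 0.9735 × 3.12 = 3.04 mmol/L

[HCO3⁻] = 3.04 mmol/L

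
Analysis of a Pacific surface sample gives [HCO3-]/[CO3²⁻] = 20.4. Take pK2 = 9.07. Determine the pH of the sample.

pH = 7.76

From K2 = [H⁺][CO3²⁻]/[HCO3-]:  pH = pK2 − log₁₀([HCO3-]/[CO3²⁻])
log₁₀(20.4) = +1.310
pH = 9.07 − (+1.310) = 7.76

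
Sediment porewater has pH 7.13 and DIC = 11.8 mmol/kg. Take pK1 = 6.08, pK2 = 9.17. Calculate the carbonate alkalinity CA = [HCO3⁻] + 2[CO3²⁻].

CA = 10.9 mmol/kg

CA = [HCO3⁻] + 2[CO3²⁻] = (α₁ + 2α₂)·DIC
At pH 7.13: [H⁺]/K1 = 10^-1.05 = 0.089125, K2/[H⁺] = 10^-2.04 = 0.0091201
α₁ = 1/(1 + 0.089125 + 0.0091201) = 1/1.0982 = 0.9105; α₂ = α₁·K2/[H⁺] = 0.008304
α₁ + 2α₂ = 0.9272
CA = 0.9272 × 11.8 = 10.9 mmol/kg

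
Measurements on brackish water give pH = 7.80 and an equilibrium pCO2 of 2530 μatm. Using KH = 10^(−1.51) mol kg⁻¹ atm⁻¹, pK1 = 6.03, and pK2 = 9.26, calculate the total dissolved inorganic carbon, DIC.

DIC = 4.84 mmol/kg

[CO2*] = KH · pCO2 = 10^(−1.51) × 2530×10^-6 = 7.818×10^-5 mol/kg
α₀ = 1/(1 + K1/[H⁺] + K1K2/[H⁺]²) = 1/(1 + 10^+1.77 + 10^+0.31) = 0.01615
DIC = [CO2*]/α₀ = 7.818×10^-5 / 0.01615 = 4.84 mmol/kg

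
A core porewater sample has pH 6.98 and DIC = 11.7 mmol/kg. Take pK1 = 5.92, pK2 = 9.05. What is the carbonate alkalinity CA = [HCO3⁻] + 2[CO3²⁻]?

CA = 10.9 mmol/kg

CA = [HCO3⁻] + 2[CO3²⁻] = (α₁ + 2α₂)·DIC
At pH 6.98: [H⁺]/K1 = 10^-1.06 = 0.087096, K2/[H⁺] = 10^-2.07 = 0.0085114
α₁ = 1/(1 + 0.087096 + 0.0085114) = 1/1.0956 = 0.9127; α₂ = α₁·K2/[H⁺] = 0.007769
α₁ + 2α₂ = 0.9283
CA = 0.9283 × 11.7 = 10.9 mmol/kg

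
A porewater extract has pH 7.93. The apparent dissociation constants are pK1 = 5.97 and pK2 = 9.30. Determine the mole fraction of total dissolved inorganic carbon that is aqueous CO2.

α₀ = 1 / (1 + K1/[H⁺] + K1K2/[H⁺]²) = 1 / (1 + 10^+1.96 + 10^+0.59)
   = 1 / (1 + 91.201 + 3.8905) = 1/96.092 = 0.01041

α₀ = 0.0104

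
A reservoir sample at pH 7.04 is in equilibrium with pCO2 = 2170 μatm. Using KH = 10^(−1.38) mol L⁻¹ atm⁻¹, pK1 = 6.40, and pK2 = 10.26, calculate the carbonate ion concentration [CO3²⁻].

[CO2*] = KH · pCO2 = 10^(−1.38) × 2170×10^-6 = 9.046×10^-5 mol/L
α₀ = 1/(1 + K1/[H⁺] + K1K2/[H⁺]²) = 1/(1 + 10^+0.64 + 10^-2.58) = 0.1863
DIC = [CO2*]/α₀ = 9.046×10^-5 / 0.1863 = 0.4856 mmol/L
[CO3²⁻] = α₂·DIC; α₂ = 0.0004900, so [CO3²⁻] = 0.0004900 × 0.4856 = 0.000238 mmol/L = 0.238 μmol/L

[CO3²⁻] = 0.238 μmol/L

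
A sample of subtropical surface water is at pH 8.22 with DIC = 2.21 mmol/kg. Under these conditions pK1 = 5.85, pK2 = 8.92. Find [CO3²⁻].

α₂ = 1 / (1 + [H⁺]/K2 + [H⁺]²/(K1K2)) = 1 / (1 + 10^+0.70 + 10^-1.67)
   = 1 / (1 + 5.0119 + 0.021380) = 1/6.0333 = 0.1657
[CO3²⁻] = α₂ × DIC = 0.1657 × 2.21 = 0.366 mmol/kg

[CO3²⁻] = 0.366 mmol/kg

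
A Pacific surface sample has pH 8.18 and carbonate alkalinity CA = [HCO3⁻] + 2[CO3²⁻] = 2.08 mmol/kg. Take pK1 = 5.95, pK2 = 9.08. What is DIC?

DIC = 1.88 mmol/kg

CA = [HCO3⁻] + 2[CO3²⁻] = (α₁ + 2α₂)·DIC
At pH 8.18: [H⁺]/K1 = 10^-2.23 = 0.0058884, K2/[H⁺] = 10^-0.90 = 0.12589
α₁ = 1/(1 + 0.0058884 + 0.12589) = 1/1.1318 = 0.8836; α₂ = α₁·K2/[H⁺] = 0.1112
α₁ + 2α₂ = 1.1060
DIC = CA / (α₁ + 2α₂) = 2.08 / 1.1060 = 1.88 mmol/kg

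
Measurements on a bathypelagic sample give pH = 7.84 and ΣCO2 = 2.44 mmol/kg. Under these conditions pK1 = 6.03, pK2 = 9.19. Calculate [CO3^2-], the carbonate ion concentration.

α₂ = 1 / (1 + [H⁺]/K2 + [H⁺]²/(K1K2)) = 1 / (1 + 10^+1.35 + 10^-0.46)
   = 1 / (1 + 22.387 + 0.34674) = 1/23.734 = 0.04213
[CO3²⁻] = α₂ × DIC = 0.04213 × 2.44 = 0.103 mmol/kg

[CO3²⁻] = 0.103 mmol/kg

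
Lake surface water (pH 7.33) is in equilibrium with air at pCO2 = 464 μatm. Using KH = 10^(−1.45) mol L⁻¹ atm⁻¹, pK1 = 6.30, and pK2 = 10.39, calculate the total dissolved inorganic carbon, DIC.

DIC = 0.193 mmol/L

[CO2*] = KH · pCO2 = 10^(−1.45) × 464×10^-6 = 1.646×10^-5 mol/L
α₀ = 1/(1 + K1/[H⁺] + K1K2/[H⁺]²) = 1/(1 + 10^+1.03 + 10^-2.03) = 0.08529
DIC = [CO2*]/α₀ = 1.646×10^-5 / 0.08529 = 0.193 mmol/L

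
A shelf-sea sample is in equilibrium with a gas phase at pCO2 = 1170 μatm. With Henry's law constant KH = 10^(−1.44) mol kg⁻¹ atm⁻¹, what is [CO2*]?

KH = 10^(−1.44) = 3.631×10^-2 mol kg⁻¹ atm⁻¹
[CO2*] = KH · pCO2 = 3.631×10^-2 × 1170×10^-6 atm = 4.25×10^-5 mol/kg

[CO2*] = 42.5 μmol/kg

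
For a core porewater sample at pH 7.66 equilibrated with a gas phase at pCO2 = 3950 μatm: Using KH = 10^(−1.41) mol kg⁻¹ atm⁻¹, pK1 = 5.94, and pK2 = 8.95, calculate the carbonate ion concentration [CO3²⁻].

[CO2*] = KH · pCO2 = 10^(−1.41) × 3950×10^-6 = 1.537×10^-4 mol/kg
α₀ = 1/(1 + K1/[H⁺] + K1K2/[H⁺]²) = 1/(1 + 10^+1.72 + 10^+0.43) = 0.01780
DIC = [CO2*]/α₀ = 1.537×10^-4 / 0.01780 = 8.632 mmol/kg
[CO3²⁻] = α₂·DIC; α₂ = 0.04792, so [CO3²⁻] = 0.04792 × 8.632 = 0.414 mmol/kg

[CO3²⁻] = 0.414 mmol/kg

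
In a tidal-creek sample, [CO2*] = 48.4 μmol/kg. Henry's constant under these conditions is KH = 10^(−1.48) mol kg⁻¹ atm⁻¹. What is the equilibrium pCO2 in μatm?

pCO2 = 1460 μatm

KH = 10^(−1.48) = 3.311×10^-2 mol kg⁻¹ atm⁻¹
pCO2 = [CO2*]/KH = 48.4×10^-6 / 3.311×10^-2 = 1.46×10^-3 atm = 1460 μatm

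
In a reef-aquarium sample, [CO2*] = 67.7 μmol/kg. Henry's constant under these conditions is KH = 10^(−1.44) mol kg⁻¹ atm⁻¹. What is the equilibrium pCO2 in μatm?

pCO2 = 1860 μatm

KH = 10^(−1.44) = 3.631×10^-2 mol kg⁻¹ atm⁻¹
pCO2 = [CO2*]/KH = 67.7×10^-6 / 3.631×10^-2 = 1.86×10^-3 atm = 1860 μatm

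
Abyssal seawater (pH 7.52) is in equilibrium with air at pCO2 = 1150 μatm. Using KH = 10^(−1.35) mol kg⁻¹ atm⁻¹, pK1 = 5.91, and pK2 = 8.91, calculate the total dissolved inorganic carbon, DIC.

DIC = 2.23 mmol/kg

[CO2*] = KH · pCO2 = 10^(−1.35) × 1150×10^-6 = 5.137×10^-5 mol/kg
α₀ = 1/(1 + K1/[H⁺] + K1K2/[H⁺]²) = 1/(1 + 10^+1.61 + 10^+0.22) = 0.02304
DIC = [CO2*]/α₀ = 5.137×10^-5 / 0.02304 = 2.23 mmol/kg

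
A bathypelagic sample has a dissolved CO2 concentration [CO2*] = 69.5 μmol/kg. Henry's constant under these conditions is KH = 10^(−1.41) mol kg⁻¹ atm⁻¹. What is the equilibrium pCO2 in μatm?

KH = 10^(−1.41) = 3.890×10^-2 mol kg⁻¹ atm⁻¹
pCO2 = [CO2*]/KH = 69.5×10^-6 / 3.890×10^-2 = 1.79×10^-3 atm = 1790 μatm

pCO2 = 1790 μatm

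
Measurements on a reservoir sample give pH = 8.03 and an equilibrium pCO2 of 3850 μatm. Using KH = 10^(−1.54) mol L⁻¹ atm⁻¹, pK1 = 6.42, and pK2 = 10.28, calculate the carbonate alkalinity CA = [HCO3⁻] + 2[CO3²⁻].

[CO2*] = KH · pCO2 = 10^(−1.54) × 3850×10^-6 = 1.110×10^-4 mol/L
α₀ = 1/(1 + K1/[H⁺] + K1K2/[H⁺]²) = 1/(1 + 10^+1.61 + 10^-0.64) = 0.02383
DIC = [CO2*]/α₀ = 1.110×10^-4 / 0.02383 = 4.660 mmol/L
CA = (α₁ + 2α₂)·DIC = (0.9707 + 2×0.005459) × 4.660 = 4.57 mmol/L

CA = 4.57 mmol/L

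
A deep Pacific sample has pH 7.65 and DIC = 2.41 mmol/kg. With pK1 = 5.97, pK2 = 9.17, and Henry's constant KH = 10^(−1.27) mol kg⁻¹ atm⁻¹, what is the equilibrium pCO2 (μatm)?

pCO2 = 892 μatm

α₀ = 1 / (1 + K1/[H⁺] + K1K2/[H⁺]²) = 1 / (1 + 10^+1.68 + 10^+0.16)
   = 1 / (1 + 47.863 + 1.4454) = 1/50.308 = 0.01988
[CO2*] = α₀ × DIC = 0.01988 × 2.41 = 0.04790 mmol/kg
pCO2 = [CO2*]/KH = 4.790×10^-5 / 5.370×10^-2 = 892 μatm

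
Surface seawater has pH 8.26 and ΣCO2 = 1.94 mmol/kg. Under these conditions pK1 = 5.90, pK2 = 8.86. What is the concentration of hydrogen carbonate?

α₁ = 1 / (1 + [H⁺]/K1 + K2/[H⁺]) = 1 / (1 + 10^-2.36 + 10^-0.60)
   = 1 / (1 + 0.0043652 + 0.25119) = 1/1.2556 = 0.7965
[HCO3⁻] = α₁ × DIC = 0.7965 × 1.94 = 1.55 mmol/kg

[HCO3⁻] = 1.55 mmol/kg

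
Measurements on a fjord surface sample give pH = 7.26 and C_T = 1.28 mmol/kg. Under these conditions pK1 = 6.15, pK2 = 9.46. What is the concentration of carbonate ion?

[CO3²⁻] = 7.45 μmol/kg

α₂ = 1 / (1 + [H⁺]/K2 + [H⁺]²/(K1K2)) = 1 / (1 + 10^+2.20 + 10^+1.09)
   = 1 / (1 + 158.49 + 12.303) = 1/171.79 = 0.005821
[CO3²⁻] = α₂ × DIC = 0.005821 × 1.28 = 0.00745 mmol/kg = 7.45 μmol/kg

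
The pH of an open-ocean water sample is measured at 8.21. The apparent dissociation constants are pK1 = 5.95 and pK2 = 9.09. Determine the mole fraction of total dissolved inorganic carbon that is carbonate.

α₂ = 0.116

α₂ = 1 / (1 + [H⁺]/K2 + [H⁺]²/(K1K2)) = 1 / (1 + 10^+0.88 + 10^-1.38)
   = 1 / (1 + 7.5858 + 0.041687) = 1/8.6275 = 0.1159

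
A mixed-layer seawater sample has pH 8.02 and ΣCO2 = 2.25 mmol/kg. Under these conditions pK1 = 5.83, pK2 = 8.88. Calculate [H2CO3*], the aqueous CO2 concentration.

[CO2*] = 12.7 μmol/kg

α₀ = 1 / (1 + K1/[H⁺] + K1K2/[H⁺]²) = 1 / (1 + 10^+2.19 + 10^+1.33)
   = 1 / (1 + 154.88 + 21.380) = 1/177.26 = 0.005641
[CO2*] = α₀ × DIC = 0.005641 × 2.25 = 0.0127 mmol/kg = 12.7 μmol/kg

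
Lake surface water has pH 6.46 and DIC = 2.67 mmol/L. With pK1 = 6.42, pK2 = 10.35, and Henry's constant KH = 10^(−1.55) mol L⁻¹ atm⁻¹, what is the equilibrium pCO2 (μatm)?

α₀ = 1 / (1 + K1/[H⁺] + K1K2/[H⁺]²) = 1 / (1 + 10^+0.04 + 10^-3.85)
   = 1 / (1 + 1.0965 + 0.00014125) = 1/2.0966 = 0.4770
[CO2*] = α₀ × DIC = 0.4770 × 2.67 = 1.273 mmol/L
pCO2 = [CO2*]/KH = 1.273×10^-3 / 2.818×10^-2 = 4.52×10^4 μatm

pCO2 = 4.52×10^4 μatm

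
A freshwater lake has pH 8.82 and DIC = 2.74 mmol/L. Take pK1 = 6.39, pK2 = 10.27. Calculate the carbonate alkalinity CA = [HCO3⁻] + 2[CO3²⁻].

CA = 2.82 mmol/L

CA = [HCO3⁻] + 2[CO3²⁻] = (α₁ + 2α₂)·DIC
At pH 8.82: [H⁺]/K1 = 10^-2.43 = 0.0037154, K2/[H⁺] = 10^-1.45 = 0.035481
α₁ = 1/(1 + 0.0037154 + 0.035481) = 1/1.0392 = 0.9623; α₂ = α₁·K2/[H⁺] = 0.03414
α₁ + 2α₂ = 1.0306
CA = 1.0306 × 2.74 = 2.82 mmol/L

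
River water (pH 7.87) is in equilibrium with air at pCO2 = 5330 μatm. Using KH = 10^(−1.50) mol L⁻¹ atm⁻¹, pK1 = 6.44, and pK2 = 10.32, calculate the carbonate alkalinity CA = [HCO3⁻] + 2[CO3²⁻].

CA = 4.57 mmol/L

[CO2*] = KH · pCO2 = 10^(−1.50) × 5330×10^-6 = 1.685×10^-4 mol/L
α₀ = 1/(1 + K1/[H⁺] + K1K2/[H⁺]²) = 1/(1 + 10^+1.43 + 10^-1.02) = 0.03570
DIC = [CO2*]/α₀ = 1.685×10^-4 / 0.03570 = 4.721 mmol/L
CA = (α₁ + 2α₂)·DIC = (0.9609 + 2×0.003409) × 4.721 = 4.57 mmol/L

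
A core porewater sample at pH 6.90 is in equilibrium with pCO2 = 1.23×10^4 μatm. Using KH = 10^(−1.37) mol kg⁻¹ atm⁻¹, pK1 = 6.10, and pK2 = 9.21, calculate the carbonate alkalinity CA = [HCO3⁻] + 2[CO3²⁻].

CA = 3.34 mmol/kg

[CO2*] = KH · pCO2 = 10^(−1.37) × 1.23×10^4×10^-6 = 5.247×10^-4 mol/kg
α₀ = 1/(1 + K1/[H⁺] + K1K2/[H⁺]²) = 1/(1 + 10^+0.80 + 10^-1.51) = 0.1362
DIC = [CO2*]/α₀ = 5.247×10^-4 / 0.1362 = 3.851 mmol/kg
CA = (α₁ + 2α₂)·DIC = (0.8596 + 2×0.004210) × 3.851 = 3.34 mmol/kg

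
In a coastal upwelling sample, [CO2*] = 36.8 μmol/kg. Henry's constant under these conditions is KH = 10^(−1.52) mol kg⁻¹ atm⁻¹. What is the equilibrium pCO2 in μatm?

pCO2 = 1220 μatm

KH = 10^(−1.52) = 3.020×10^-2 mol kg⁻¹ atm⁻¹
pCO2 = [CO2*]/KH = 36.8×10^-6 / 3.020×10^-2 = 1.22×10^-3 atm = 1220 μatm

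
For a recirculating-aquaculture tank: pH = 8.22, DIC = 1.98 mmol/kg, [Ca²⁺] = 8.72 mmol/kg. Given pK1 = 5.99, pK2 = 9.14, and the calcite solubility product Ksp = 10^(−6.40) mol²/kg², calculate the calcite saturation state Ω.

α₂ = 1 / (1 + [H⁺]/K2 + [H⁺]²/(K1K2)) = 1 / (1 + 10^+0.92 + 10^-1.31)
   = 1 / (1 + 8.3176 + 0.048978) = 1/9.3666 = 0.1068
[CO3²⁻] = α₂ × DIC = 0.1068 × 1.98 = 0.2114 mmol/kg
Ksp = 10^(−6.40) = 3.981×10^-7
Ω = [Ca²⁺][CO3²⁻]/Ksp = (8.72×10^-3)(2.114×10^-4) / 3.981×10^-7 = 4.63

Ω = 4.63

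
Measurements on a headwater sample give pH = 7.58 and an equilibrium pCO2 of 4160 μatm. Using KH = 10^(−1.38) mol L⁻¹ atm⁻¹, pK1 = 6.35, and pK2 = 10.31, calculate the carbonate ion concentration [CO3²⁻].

[CO3²⁻] = 5.48 μmol/L

[CO2*] = KH · pCO2 = 10^(−1.38) × 4160×10^-6 = 1.734×10^-4 mol/L
α₀ = 1/(1 + K1/[H⁺] + K1K2/[H⁺]²) = 1/(1 + 10^+1.23 + 10^-1.50) = 0.05551
DIC = [CO2*]/α₀ = 1.734×10^-4 / 0.05551 = 3.124 mmol/L
[CO3²⁻] = α₂·DIC; α₂ = 0.001755, so [CO3²⁻] = 0.001755 × 3.124 = 0.00548 mmol/L = 5.48 μmol/L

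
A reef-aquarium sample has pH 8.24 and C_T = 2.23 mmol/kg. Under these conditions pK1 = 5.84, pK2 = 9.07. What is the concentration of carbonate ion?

[CO3²⁻] = 0.286 mmol/kg

α₂ = 1 / (1 + [H⁺]/K2 + [H⁺]²/(K1K2)) = 1 / (1 + 10^+0.83 + 10^-1.57)
   = 1 / (1 + 6.7608 + 0.026915) = 1/7.7877 = 0.1284
[CO3²⁻] = α₂ × DIC = 0.1284 × 2.23 = 0.286 mmol/kg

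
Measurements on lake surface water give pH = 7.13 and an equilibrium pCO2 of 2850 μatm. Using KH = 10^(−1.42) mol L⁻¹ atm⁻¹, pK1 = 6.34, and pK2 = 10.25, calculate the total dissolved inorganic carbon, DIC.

[CO2*] = KH · pCO2 = 10^(−1.42) × 2850×10^-6 = 1.084×10^-4 mol/L
α₀ = 1/(1 + K1/[H⁺] + K1K2/[H⁺]²) = 1/(1 + 10^+0.79 + 10^-2.33) = 0.1395
DIC = [CO2*]/α₀ = 1.084×10^-4 / 0.1395 = 0.777 mmol/L

DIC = 0.777 mmol/L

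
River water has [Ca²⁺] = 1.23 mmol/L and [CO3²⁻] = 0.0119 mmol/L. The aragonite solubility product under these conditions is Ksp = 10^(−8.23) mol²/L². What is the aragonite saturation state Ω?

Ω = 2.49

Ksp = 10^(−8.23) = 5.888×10^-9
Ω = [Ca²⁺][CO3²⁻]/Ksp = (1.23×10^-3)(0.0119×10^-3) / 5.888×10^-9 = 2.49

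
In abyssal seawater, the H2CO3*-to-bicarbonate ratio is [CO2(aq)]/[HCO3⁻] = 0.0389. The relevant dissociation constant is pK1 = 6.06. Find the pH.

pH = 7.47

From K1 = [H⁺][HCO3⁻]/[CO2(aq)]:  pH = pK1 − log₁₀([CO2(aq)]/[HCO3⁻])
log₁₀(0.0389) = -1.410
pH = 6.06 − (-1.410) = 7.47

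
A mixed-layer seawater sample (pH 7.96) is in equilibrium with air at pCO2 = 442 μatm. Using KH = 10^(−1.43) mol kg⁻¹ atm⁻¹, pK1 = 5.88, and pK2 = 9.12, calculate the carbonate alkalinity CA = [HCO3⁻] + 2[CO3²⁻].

CA = 2.25 mmol/kg

[CO2*] = KH · pCO2 = 10^(−1.43) × 442×10^-6 = 1.642×10^-5 mol/kg
α₀ = 1/(1 + K1/[H⁺] + K1K2/[H⁺]²) = 1/(1 + 10^+2.08 + 10^+0.92) = 0.007719
DIC = [CO2*]/α₀ = 1.642×10^-5 / 0.007719 = 2.127 mmol/kg
CA = (α₁ + 2α₂)·DIC = (0.9281 + 2×0.06421) × 2.127 = 2.25 mmol/kg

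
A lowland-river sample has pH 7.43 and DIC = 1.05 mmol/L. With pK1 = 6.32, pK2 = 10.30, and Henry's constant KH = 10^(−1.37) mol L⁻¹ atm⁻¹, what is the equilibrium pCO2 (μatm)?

pCO2 = 1770 μatm

α₀ = 1 / (1 + K1/[H⁺] + K1K2/[H⁺]²) = 1 / (1 + 10^+1.11 + 10^-1.76)
   = 1 / (1 + 12.882 + 0.017378) = 1/13.900 = 0.07194
[CO2*] = α₀ × DIC = 0.07194 × 1.05 = 0.07554 mmol/L
pCO2 = [CO2*]/KH = 7.554×10^-5 / 4.266×10^-2 = 1770 μatm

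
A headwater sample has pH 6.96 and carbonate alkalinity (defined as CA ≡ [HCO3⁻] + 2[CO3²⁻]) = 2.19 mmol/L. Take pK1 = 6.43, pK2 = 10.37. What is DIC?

DIC = 2.83 mmol/L

CA = [HCO3⁻] + 2[CO3²⁻] = (α₁ + 2α₂)·DIC
At pH 6.96: [H⁺]/K1 = 10^-0.53 = 0.29512, K2/[H⁺] = 10^-3.41 = 0.00038905
α₁ = 1/(1 + 0.29512 + 0.00038905) = 1/1.2955 = 0.7719; α₂ = α₁·K2/[H⁺] = 0.0003003
α₁ + 2α₂ = 0.7725
DIC = CA / (α₁ + 2α₂) = 2.19 / 0.7725 = 2.83 mmol/L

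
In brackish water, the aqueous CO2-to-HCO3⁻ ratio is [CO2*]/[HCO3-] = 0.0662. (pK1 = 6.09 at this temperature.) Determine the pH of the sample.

From K1 = [H⁺][HCO3-]/[CO2*]:  pH = pK1 − log₁₀([CO2*]/[HCO3-])
log₁₀(0.0662) = -1.179
pH = 6.09 − (-1.179) = 7.27

pH = 7.27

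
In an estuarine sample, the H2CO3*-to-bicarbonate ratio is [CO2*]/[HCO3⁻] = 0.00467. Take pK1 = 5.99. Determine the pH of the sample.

From K1 = [H⁺][HCO3⁻]/[CO2*]:  pH = pK1 − log₁₀([CO2*]/[HCO3⁻])
log₁₀(0.00467) = -2.331
pH = 5.99 − (-2.331) = 8.32

pH = 8.32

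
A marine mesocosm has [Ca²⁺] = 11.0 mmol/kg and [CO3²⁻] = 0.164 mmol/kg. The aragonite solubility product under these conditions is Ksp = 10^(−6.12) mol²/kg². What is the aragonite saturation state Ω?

Ω = 2.38

Ksp = 10^(−6.12) = 7.586×10^-7
Ω = [Ca²⁺][CO3²⁻]/Ksp = (11.0×10^-3)(0.164×10^-3) / 7.586×10^-7 = 2.38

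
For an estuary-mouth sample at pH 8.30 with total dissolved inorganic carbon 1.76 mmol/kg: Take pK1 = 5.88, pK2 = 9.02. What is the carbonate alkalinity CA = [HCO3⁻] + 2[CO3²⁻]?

CA = 2.04 mmol/kg

CA = [HCO3⁻] + 2[CO3²⁻] = (α₁ + 2α₂)·DIC
At pH 8.30: [H⁺]/K1 = 10^-2.42 = 0.0038019, K2/[H⁺] = 10^-0.72 = 0.19055
α₁ = 1/(1 + 0.0038019 + 0.19055) = 1/1.1943 = 0.8373; α₂ = α₁·K2/[H⁺] = 0.1595
α₁ + 2α₂ = 1.1564
CA = 1.1564 × 1.76 = 2.04 mmol/kg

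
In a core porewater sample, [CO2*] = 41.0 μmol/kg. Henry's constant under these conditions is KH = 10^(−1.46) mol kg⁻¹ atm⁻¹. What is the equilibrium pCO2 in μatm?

pCO2 = 1180 μatm

KH = 10^(−1.46) = 3.467×10^-2 mol kg⁻¹ atm⁻¹
pCO2 = [CO2*]/KH = 41.0×10^-6 / 3.467×10^-2 = 1.18×10^-3 atm = 1180 μatm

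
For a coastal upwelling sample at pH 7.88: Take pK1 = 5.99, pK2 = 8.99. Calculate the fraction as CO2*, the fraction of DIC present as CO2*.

α₀ = 1 / (1 + K1/[H⁺] + K1K2/[H⁺]²) = 1 / (1 + 10^+1.89 + 10^+0.78)
   = 1 / (1 + 77.625 + 6.0256) = 1/84.650 = 0.01181

α₀ = 0.0118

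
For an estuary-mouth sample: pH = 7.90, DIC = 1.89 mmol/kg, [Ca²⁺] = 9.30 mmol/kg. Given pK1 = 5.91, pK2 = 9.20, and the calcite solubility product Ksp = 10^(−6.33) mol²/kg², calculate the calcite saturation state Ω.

α₂ = 1 / (1 + [H⁺]/K2 + [H⁺]²/(K1K2)) = 1 / (1 + 10^+1.30 + 10^-0.69)
   = 1 / (1 + 19.953 + 0.20417) = 1/21.157 = 0.04727
[CO3²⁻] = α₂ × DIC = 0.04727 × 1.89 = 0.08933 mmol/kg
Ksp = 10^(−6.33) = 4.677×10^-7
Ω = [Ca²⁺][CO3²⁻]/Ksp = (9.30×10^-3)(8.933×10^-5) / 4.677×10^-7 = 1.78

Ω = 1.78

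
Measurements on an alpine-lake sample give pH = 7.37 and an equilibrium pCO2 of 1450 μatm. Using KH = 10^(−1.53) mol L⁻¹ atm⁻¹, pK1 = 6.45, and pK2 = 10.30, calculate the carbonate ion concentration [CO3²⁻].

[CO3²⁻] = 0.418 μmol/L

[CO2*] = KH · pCO2 = 10^(−1.53) × 1450×10^-6 = 4.279×10^-5 mol/L
α₀ = 1/(1 + K1/[H⁺] + K1K2/[H⁺]²) = 1/(1 + 10^+0.92 + 10^-2.01) = 0.1072
DIC = [CO2*]/α₀ = 4.279×10^-5 / 0.1072 = 0.3991 mmol/L
[CO3²⁻] = α₂·DIC; α₂ = 0.001048, so [CO3²⁻] = 0.001048 × 0.3991 = 0.000418 mmol/L = 0.418 μmol/L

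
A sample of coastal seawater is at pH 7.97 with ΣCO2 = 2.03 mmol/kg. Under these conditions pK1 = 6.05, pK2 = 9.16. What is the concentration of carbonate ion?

α₂ = 1 / (1 + [H⁺]/K2 + [H⁺]²/(K1K2)) = 1 / (1 + 10^+1.19 + 10^-0.73)
   = 1 / (1 + 15.488 + 0.18621) = 1/16.674 = 0.05997
[CO3²⁻] = α₂ × DIC = 0.05997 × 2.03 = 0.122 mmol/kg

[CO3²⁻] = 0.122 mmol/kg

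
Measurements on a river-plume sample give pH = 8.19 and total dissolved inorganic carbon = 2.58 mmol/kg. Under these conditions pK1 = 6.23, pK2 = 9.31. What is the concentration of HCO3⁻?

α₁ = 1 / (1 + [H⁺]/K1 + K2/[H⁺]) = 1 / (1 + 10^-1.96 + 10^-1.12)
   = 1 / (1 + 0.010965 + 0.075858) = 1/1.0868 = 0.9201
[HCO3⁻] = α₁ × DIC = 0.9201 × 2.58 = 2.37 mmol/kg

[HCO3⁻] = 2.37 mmol/kg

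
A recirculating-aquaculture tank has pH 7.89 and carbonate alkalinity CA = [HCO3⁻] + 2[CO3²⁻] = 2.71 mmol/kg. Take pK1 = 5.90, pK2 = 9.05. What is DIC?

DIC = 2.57 mmol/kg

CA = [HCO3⁻] + 2[CO3²⁻] = (α₁ + 2α₂)·DIC
At pH 7.89: [H⁺]/K1 = 10^-1.99 = 0.010233, K2/[H⁺] = 10^-1.16 = 0.069183
α₁ = 1/(1 + 0.010233 + 0.069183) = 1/1.0794 = 0.9264; α₂ = α₁·K2/[H⁺] = 0.06409
α₁ + 2α₂ = 1.0546
DIC = CA / (α₁ + 2α₂) = 2.71 / 1.0546 = 2.57 mmol/kg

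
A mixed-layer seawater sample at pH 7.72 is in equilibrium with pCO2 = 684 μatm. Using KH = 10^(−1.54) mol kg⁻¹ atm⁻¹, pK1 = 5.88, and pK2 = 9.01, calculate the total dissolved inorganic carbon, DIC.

DIC = 1.45 mmol/kg

[CO2*] = KH · pCO2 = 10^(−1.54) × 684×10^-6 = 1.973×10^-5 mol/kg
α₀ = 1/(1 + K1/[H⁺] + K1K2/[H⁺]²) = 1/(1 + 10^+1.84 + 10^+0.55) = 0.01356
DIC = [CO2*]/α₀ = 1.973×10^-5 / 0.01356 = 1.45 mmol/kg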